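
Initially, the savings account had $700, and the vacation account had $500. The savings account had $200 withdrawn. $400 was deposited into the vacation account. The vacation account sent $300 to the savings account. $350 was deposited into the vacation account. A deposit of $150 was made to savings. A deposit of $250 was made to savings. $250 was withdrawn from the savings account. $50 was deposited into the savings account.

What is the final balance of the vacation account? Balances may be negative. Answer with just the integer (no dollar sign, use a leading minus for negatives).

Answer: 950

Derivation:
Tracking account balances step by step:
Start: savings=700, vacation=500
Event 1 (withdraw 200 from savings): savings: 700 - 200 = 500. Balances: savings=500, vacation=500
Event 2 (deposit 400 to vacation): vacation: 500 + 400 = 900. Balances: savings=500, vacation=900
Event 3 (transfer 300 vacation -> savings): vacation: 900 - 300 = 600, savings: 500 + 300 = 800. Balances: savings=800, vacation=600
Event 4 (deposit 350 to vacation): vacation: 600 + 350 = 950. Balances: savings=800, vacation=950
Event 5 (deposit 150 to savings): savings: 800 + 150 = 950. Balances: savings=950, vacation=950
Event 6 (deposit 250 to savings): savings: 950 + 250 = 1200. Balances: savings=1200, vacation=950
Event 7 (withdraw 250 from savings): savings: 1200 - 250 = 950. Balances: savings=950, vacation=950
Event 8 (deposit 50 to savings): savings: 950 + 50 = 1000. Balances: savings=1000, vacation=950

Final balance of vacation: 950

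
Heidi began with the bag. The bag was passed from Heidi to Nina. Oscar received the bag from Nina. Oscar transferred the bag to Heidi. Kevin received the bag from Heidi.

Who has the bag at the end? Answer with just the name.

Answer: Kevin

Derivation:
Tracking the bag through each event:
Start: Heidi has the bag.
After event 1: Nina has the bag.
After event 2: Oscar has the bag.
After event 3: Heidi has the bag.
After event 4: Kevin has the bag.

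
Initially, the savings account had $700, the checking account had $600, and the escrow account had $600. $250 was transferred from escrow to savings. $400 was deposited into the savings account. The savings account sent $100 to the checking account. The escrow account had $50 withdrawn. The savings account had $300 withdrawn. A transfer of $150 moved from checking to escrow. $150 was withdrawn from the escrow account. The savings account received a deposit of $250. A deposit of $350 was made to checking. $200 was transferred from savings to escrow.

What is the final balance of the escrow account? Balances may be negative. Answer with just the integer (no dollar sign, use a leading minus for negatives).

Tracking account balances step by step:
Start: savings=700, checking=600, escrow=600
Event 1 (transfer 250 escrow -> savings): escrow: 600 - 250 = 350, savings: 700 + 250 = 950. Balances: savings=950, checking=600, escrow=350
Event 2 (deposit 400 to savings): savings: 950 + 400 = 1350. Balances: savings=1350, checking=600, escrow=350
Event 3 (transfer 100 savings -> checking): savings: 1350 - 100 = 1250, checking: 600 + 100 = 700. Balances: savings=1250, checking=700, escrow=350
Event 4 (withdraw 50 from escrow): escrow: 350 - 50 = 300. Balances: savings=1250, checking=700, escrow=300
Event 5 (withdraw 300 from savings): savings: 1250 - 300 = 950. Balances: savings=950, checking=700, escrow=300
Event 6 (transfer 150 checking -> escrow): checking: 700 - 150 = 550, escrow: 300 + 150 = 450. Balances: savings=950, checking=550, escrow=450
Event 7 (withdraw 150 from escrow): escrow: 450 - 150 = 300. Balances: savings=950, checking=550, escrow=300
Event 8 (deposit 250 to savings): savings: 950 + 250 = 1200. Balances: savings=1200, checking=550, escrow=300
Event 9 (deposit 350 to checking): checking: 550 + 350 = 900. Balances: savings=1200, checking=900, escrow=300
Event 10 (transfer 200 savings -> escrow): savings: 1200 - 200 = 1000, escrow: 300 + 200 = 500. Balances: savings=1000, checking=900, escrow=500

Final balance of escrow: 500

Answer: 500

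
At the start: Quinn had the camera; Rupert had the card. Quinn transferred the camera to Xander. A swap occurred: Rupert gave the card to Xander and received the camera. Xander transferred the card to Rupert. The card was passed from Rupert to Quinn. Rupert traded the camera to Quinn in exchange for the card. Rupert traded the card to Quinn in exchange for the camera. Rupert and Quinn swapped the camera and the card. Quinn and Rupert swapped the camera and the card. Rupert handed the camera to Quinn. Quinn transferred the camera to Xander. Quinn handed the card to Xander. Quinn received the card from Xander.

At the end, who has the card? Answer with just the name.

Tracking all object holders:
Start: camera:Quinn, card:Rupert
Event 1 (give camera: Quinn -> Xander). State: camera:Xander, card:Rupert
Event 2 (swap card<->camera: now card:Xander, camera:Rupert). State: camera:Rupert, card:Xander
Event 3 (give card: Xander -> Rupert). State: camera:Rupert, card:Rupert
Event 4 (give card: Rupert -> Quinn). State: camera:Rupert, card:Quinn
Event 5 (swap camera<->card: now camera:Quinn, card:Rupert). State: camera:Quinn, card:Rupert
Event 6 (swap card<->camera: now card:Quinn, camera:Rupert). State: camera:Rupert, card:Quinn
Event 7 (swap camera<->card: now camera:Quinn, card:Rupert). State: camera:Quinn, card:Rupert
Event 8 (swap camera<->card: now camera:Rupert, card:Quinn). State: camera:Rupert, card:Quinn
Event 9 (give camera: Rupert -> Quinn). State: camera:Quinn, card:Quinn
Event 10 (give camera: Quinn -> Xander). State: camera:Xander, card:Quinn
Event 11 (give card: Quinn -> Xander). State: camera:Xander, card:Xander
Event 12 (give card: Xander -> Quinn). State: camera:Xander, card:Quinn

Final state: camera:Xander, card:Quinn
The card is held by Quinn.

Answer: Quinn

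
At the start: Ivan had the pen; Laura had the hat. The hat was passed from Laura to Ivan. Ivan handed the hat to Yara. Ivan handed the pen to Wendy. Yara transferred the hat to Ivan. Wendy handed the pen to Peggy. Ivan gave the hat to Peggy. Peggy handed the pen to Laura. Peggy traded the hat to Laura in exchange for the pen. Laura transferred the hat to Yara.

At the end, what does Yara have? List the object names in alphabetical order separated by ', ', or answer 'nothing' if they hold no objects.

Tracking all object holders:
Start: pen:Ivan, hat:Laura
Event 1 (give hat: Laura -> Ivan). State: pen:Ivan, hat:Ivan
Event 2 (give hat: Ivan -> Yara). State: pen:Ivan, hat:Yara
Event 3 (give pen: Ivan -> Wendy). State: pen:Wendy, hat:Yara
Event 4 (give hat: Yara -> Ivan). State: pen:Wendy, hat:Ivan
Event 5 (give pen: Wendy -> Peggy). State: pen:Peggy, hat:Ivan
Event 6 (give hat: Ivan -> Peggy). State: pen:Peggy, hat:Peggy
Event 7 (give pen: Peggy -> Laura). State: pen:Laura, hat:Peggy
Event 8 (swap hat<->pen: now hat:Laura, pen:Peggy). State: pen:Peggy, hat:Laura
Event 9 (give hat: Laura -> Yara). State: pen:Peggy, hat:Yara

Final state: pen:Peggy, hat:Yara
Yara holds: hat.

Answer: hat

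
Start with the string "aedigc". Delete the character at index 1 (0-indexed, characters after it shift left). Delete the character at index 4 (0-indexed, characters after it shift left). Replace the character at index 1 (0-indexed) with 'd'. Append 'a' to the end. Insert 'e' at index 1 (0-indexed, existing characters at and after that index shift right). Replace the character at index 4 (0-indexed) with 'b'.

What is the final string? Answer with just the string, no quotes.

Answer: aediba

Derivation:
Applying each edit step by step:
Start: "aedigc"
Op 1 (delete idx 1 = 'e'): "aedigc" -> "adigc"
Op 2 (delete idx 4 = 'c'): "adigc" -> "adig"
Op 3 (replace idx 1: 'd' -> 'd'): "adig" -> "adig"
Op 4 (append 'a'): "adig" -> "adiga"
Op 5 (insert 'e' at idx 1): "adiga" -> "aediga"
Op 6 (replace idx 4: 'g' -> 'b'): "aediga" -> "aediba"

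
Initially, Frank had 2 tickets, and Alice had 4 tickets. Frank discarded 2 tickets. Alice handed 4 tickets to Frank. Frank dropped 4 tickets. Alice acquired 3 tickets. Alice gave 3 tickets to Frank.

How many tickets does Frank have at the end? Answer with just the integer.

Tracking counts step by step:
Start: Frank=2, Alice=4
Event 1 (Frank -2): Frank: 2 -> 0. State: Frank=0, Alice=4
Event 2 (Alice -> Frank, 4): Alice: 4 -> 0, Frank: 0 -> 4. State: Frank=4, Alice=0
Event 3 (Frank -4): Frank: 4 -> 0. State: Frank=0, Alice=0
Event 4 (Alice +3): Alice: 0 -> 3. State: Frank=0, Alice=3
Event 5 (Alice -> Frank, 3): Alice: 3 -> 0, Frank: 0 -> 3. State: Frank=3, Alice=0

Frank's final count: 3

Answer: 3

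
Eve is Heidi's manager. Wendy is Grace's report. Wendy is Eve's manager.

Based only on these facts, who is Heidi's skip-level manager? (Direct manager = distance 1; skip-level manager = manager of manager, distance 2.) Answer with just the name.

Answer: Wendy

Derivation:
Reconstructing the manager chain from the given facts:
  Grace -> Wendy -> Eve -> Heidi
(each arrow means 'manager of the next')
Positions in the chain (0 = top):
  position of Grace: 0
  position of Wendy: 1
  position of Eve: 2
  position of Heidi: 3

Heidi is at position 3; the skip-level manager is 2 steps up the chain, i.e. position 1: Wendy.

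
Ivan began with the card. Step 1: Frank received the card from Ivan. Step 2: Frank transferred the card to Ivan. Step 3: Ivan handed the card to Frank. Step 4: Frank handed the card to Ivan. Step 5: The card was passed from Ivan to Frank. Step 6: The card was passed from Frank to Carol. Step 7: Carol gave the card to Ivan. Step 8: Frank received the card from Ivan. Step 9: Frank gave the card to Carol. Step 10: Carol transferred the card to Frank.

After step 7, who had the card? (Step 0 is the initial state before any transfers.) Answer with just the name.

Answer: Ivan

Derivation:
Tracking the card holder through step 7:
After step 0 (start): Ivan
After step 1: Frank
After step 2: Ivan
After step 3: Frank
After step 4: Ivan
After step 5: Frank
After step 6: Carol
After step 7: Ivan

At step 7, the holder is Ivan.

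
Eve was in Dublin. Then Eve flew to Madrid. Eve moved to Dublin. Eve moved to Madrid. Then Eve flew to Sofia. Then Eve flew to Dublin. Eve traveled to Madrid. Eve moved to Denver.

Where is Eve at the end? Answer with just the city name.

Tracking Eve's location:
Start: Eve is in Dublin.
After move 1: Dublin -> Madrid. Eve is in Madrid.
After move 2: Madrid -> Dublin. Eve is in Dublin.
After move 3: Dublin -> Madrid. Eve is in Madrid.
After move 4: Madrid -> Sofia. Eve is in Sofia.
After move 5: Sofia -> Dublin. Eve is in Dublin.
After move 6: Dublin -> Madrid. Eve is in Madrid.
After move 7: Madrid -> Denver. Eve is in Denver.

Answer: Denver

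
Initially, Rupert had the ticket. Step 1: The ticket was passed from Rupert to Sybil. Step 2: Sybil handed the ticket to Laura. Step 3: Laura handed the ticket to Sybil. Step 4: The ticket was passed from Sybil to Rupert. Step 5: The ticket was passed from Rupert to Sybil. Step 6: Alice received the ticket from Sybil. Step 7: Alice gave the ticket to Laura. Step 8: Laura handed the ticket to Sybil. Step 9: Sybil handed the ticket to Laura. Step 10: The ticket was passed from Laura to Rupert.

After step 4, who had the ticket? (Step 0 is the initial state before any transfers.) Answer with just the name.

Answer: Rupert

Derivation:
Tracking the ticket holder through step 4:
After step 0 (start): Rupert
After step 1: Sybil
After step 2: Laura
After step 3: Sybil
After step 4: Rupert

At step 4, the holder is Rupert.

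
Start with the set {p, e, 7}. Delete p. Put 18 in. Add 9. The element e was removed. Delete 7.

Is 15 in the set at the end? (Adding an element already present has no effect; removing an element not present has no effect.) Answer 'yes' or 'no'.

Answer: no

Derivation:
Tracking the set through each operation:
Start: {7, e, p}
Event 1 (remove p): removed. Set: {7, e}
Event 2 (add 18): added. Set: {18, 7, e}
Event 3 (add 9): added. Set: {18, 7, 9, e}
Event 4 (remove e): removed. Set: {18, 7, 9}
Event 5 (remove 7): removed. Set: {18, 9}

Final set: {18, 9} (size 2)
15 is NOT in the final set.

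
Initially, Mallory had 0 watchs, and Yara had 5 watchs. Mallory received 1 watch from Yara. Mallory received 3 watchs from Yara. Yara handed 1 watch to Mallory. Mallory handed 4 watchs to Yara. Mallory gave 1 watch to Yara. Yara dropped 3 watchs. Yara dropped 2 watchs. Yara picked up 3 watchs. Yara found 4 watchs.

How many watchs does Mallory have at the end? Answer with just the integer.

Tracking counts step by step:
Start: Mallory=0, Yara=5
Event 1 (Yara -> Mallory, 1): Yara: 5 -> 4, Mallory: 0 -> 1. State: Mallory=1, Yara=4
Event 2 (Yara -> Mallory, 3): Yara: 4 -> 1, Mallory: 1 -> 4. State: Mallory=4, Yara=1
Event 3 (Yara -> Mallory, 1): Yara: 1 -> 0, Mallory: 4 -> 5. State: Mallory=5, Yara=0
Event 4 (Mallory -> Yara, 4): Mallory: 5 -> 1, Yara: 0 -> 4. State: Mallory=1, Yara=4
Event 5 (Mallory -> Yara, 1): Mallory: 1 -> 0, Yara: 4 -> 5. State: Mallory=0, Yara=5
Event 6 (Yara -3): Yara: 5 -> 2. State: Mallory=0, Yara=2
Event 7 (Yara -2): Yara: 2 -> 0. State: Mallory=0, Yara=0
Event 8 (Yara +3): Yara: 0 -> 3. State: Mallory=0, Yara=3
Event 9 (Yara +4): Yara: 3 -> 7. State: Mallory=0, Yara=7

Mallory's final count: 0

Answer: 0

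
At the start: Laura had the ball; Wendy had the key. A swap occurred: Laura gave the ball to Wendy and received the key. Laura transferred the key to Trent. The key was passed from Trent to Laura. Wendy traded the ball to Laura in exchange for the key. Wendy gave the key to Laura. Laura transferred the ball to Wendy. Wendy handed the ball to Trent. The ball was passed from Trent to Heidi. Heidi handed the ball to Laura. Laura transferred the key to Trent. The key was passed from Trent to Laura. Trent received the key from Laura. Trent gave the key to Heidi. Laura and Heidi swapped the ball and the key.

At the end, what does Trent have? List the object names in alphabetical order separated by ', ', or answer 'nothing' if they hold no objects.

Tracking all object holders:
Start: ball:Laura, key:Wendy
Event 1 (swap ball<->key: now ball:Wendy, key:Laura). State: ball:Wendy, key:Laura
Event 2 (give key: Laura -> Trent). State: ball:Wendy, key:Trent
Event 3 (give key: Trent -> Laura). State: ball:Wendy, key:Laura
Event 4 (swap ball<->key: now ball:Laura, key:Wendy). State: ball:Laura, key:Wendy
Event 5 (give key: Wendy -> Laura). State: ball:Laura, key:Laura
Event 6 (give ball: Laura -> Wendy). State: ball:Wendy, key:Laura
Event 7 (give ball: Wendy -> Trent). State: ball:Trent, key:Laura
Event 8 (give ball: Trent -> Heidi). State: ball:Heidi, key:Laura
Event 9 (give ball: Heidi -> Laura). State: ball:Laura, key:Laura
Event 10 (give key: Laura -> Trent). State: ball:Laura, key:Trent
Event 11 (give key: Trent -> Laura). State: ball:Laura, key:Laura
Event 12 (give key: Laura -> Trent). State: ball:Laura, key:Trent
Event 13 (give key: Trent -> Heidi). State: ball:Laura, key:Heidi
Event 14 (swap ball<->key: now ball:Heidi, key:Laura). State: ball:Heidi, key:Laura

Final state: ball:Heidi, key:Laura
Trent holds: (nothing).

Answer: nothing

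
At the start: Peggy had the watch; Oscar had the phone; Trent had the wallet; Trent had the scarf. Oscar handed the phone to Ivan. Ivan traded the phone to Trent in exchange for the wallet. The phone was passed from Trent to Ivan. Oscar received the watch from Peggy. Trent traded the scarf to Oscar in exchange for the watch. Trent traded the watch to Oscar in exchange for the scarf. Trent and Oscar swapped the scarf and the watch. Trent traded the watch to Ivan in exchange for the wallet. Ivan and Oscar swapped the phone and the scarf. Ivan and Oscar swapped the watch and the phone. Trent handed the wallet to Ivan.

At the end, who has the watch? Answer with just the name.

Answer: Oscar

Derivation:
Tracking all object holders:
Start: watch:Peggy, phone:Oscar, wallet:Trent, scarf:Trent
Event 1 (give phone: Oscar -> Ivan). State: watch:Peggy, phone:Ivan, wallet:Trent, scarf:Trent
Event 2 (swap phone<->wallet: now phone:Trent, wallet:Ivan). State: watch:Peggy, phone:Trent, wallet:Ivan, scarf:Trent
Event 3 (give phone: Trent -> Ivan). State: watch:Peggy, phone:Ivan, wallet:Ivan, scarf:Trent
Event 4 (give watch: Peggy -> Oscar). State: watch:Oscar, phone:Ivan, wallet:Ivan, scarf:Trent
Event 5 (swap scarf<->watch: now scarf:Oscar, watch:Trent). State: watch:Trent, phone:Ivan, wallet:Ivan, scarf:Oscar
Event 6 (swap watch<->scarf: now watch:Oscar, scarf:Trent). State: watch:Oscar, phone:Ivan, wallet:Ivan, scarf:Trent
Event 7 (swap scarf<->watch: now scarf:Oscar, watch:Trent). State: watch:Trent, phone:Ivan, wallet:Ivan, scarf:Oscar
Event 8 (swap watch<->wallet: now watch:Ivan, wallet:Trent). State: watch:Ivan, phone:Ivan, wallet:Trent, scarf:Oscar
Event 9 (swap phone<->scarf: now phone:Oscar, scarf:Ivan). State: watch:Ivan, phone:Oscar, wallet:Trent, scarf:Ivan
Event 10 (swap watch<->phone: now watch:Oscar, phone:Ivan). State: watch:Oscar, phone:Ivan, wallet:Trent, scarf:Ivan
Event 11 (give wallet: Trent -> Ivan). State: watch:Oscar, phone:Ivan, wallet:Ivan, scarf:Ivan

Final state: watch:Oscar, phone:Ivan, wallet:Ivan, scarf:Ivan
The watch is held by Oscar.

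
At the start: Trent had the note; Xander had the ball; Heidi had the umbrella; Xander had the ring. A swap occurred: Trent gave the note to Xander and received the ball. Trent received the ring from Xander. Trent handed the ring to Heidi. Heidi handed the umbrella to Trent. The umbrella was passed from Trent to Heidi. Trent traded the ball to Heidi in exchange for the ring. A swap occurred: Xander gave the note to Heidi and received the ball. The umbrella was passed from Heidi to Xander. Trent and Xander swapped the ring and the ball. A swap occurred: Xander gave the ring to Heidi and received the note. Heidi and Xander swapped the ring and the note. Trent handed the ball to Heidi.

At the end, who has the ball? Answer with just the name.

Tracking all object holders:
Start: note:Trent, ball:Xander, umbrella:Heidi, ring:Xander
Event 1 (swap note<->ball: now note:Xander, ball:Trent). State: note:Xander, ball:Trent, umbrella:Heidi, ring:Xander
Event 2 (give ring: Xander -> Trent). State: note:Xander, ball:Trent, umbrella:Heidi, ring:Trent
Event 3 (give ring: Trent -> Heidi). State: note:Xander, ball:Trent, umbrella:Heidi, ring:Heidi
Event 4 (give umbrella: Heidi -> Trent). State: note:Xander, ball:Trent, umbrella:Trent, ring:Heidi
Event 5 (give umbrella: Trent -> Heidi). State: note:Xander, ball:Trent, umbrella:Heidi, ring:Heidi
Event 6 (swap ball<->ring: now ball:Heidi, ring:Trent). State: note:Xander, ball:Heidi, umbrella:Heidi, ring:Trent
Event 7 (swap note<->ball: now note:Heidi, ball:Xander). State: note:Heidi, ball:Xander, umbrella:Heidi, ring:Trent
Event 8 (give umbrella: Heidi -> Xander). State: note:Heidi, ball:Xander, umbrella:Xander, ring:Trent
Event 9 (swap ring<->ball: now ring:Xander, ball:Trent). State: note:Heidi, ball:Trent, umbrella:Xander, ring:Xander
Event 10 (swap ring<->note: now ring:Heidi, note:Xander). State: note:Xander, ball:Trent, umbrella:Xander, ring:Heidi
Event 11 (swap ring<->note: now ring:Xander, note:Heidi). State: note:Heidi, ball:Trent, umbrella:Xander, ring:Xander
Event 12 (give ball: Trent -> Heidi). State: note:Heidi, ball:Heidi, umbrella:Xander, ring:Xander

Final state: note:Heidi, ball:Heidi, umbrella:Xander, ring:Xander
The ball is held by Heidi.

Answer: Heidi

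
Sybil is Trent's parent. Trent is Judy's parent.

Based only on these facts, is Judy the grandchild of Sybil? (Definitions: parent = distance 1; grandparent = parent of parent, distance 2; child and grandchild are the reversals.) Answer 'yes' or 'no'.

Reconstructing the parent chain from the given facts:
  Sybil -> Trent -> Judy
(each arrow means 'parent of the next')
Positions in the chain (0 = top):
  position of Sybil: 0
  position of Trent: 1
  position of Judy: 2

Judy is at position 2, Sybil is at position 0; signed distance (j - i) = -2.
'grandchild' requires j - i = -2. Actual distance is -2, so the relation HOLDS.

Answer: yes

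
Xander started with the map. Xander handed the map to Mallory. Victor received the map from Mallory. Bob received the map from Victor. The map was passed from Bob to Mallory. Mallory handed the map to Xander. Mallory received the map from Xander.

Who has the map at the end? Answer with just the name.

Tracking the map through each event:
Start: Xander has the map.
After event 1: Mallory has the map.
After event 2: Victor has the map.
After event 3: Bob has the map.
After event 4: Mallory has the map.
After event 5: Xander has the map.
After event 6: Mallory has the map.

Answer: Mallory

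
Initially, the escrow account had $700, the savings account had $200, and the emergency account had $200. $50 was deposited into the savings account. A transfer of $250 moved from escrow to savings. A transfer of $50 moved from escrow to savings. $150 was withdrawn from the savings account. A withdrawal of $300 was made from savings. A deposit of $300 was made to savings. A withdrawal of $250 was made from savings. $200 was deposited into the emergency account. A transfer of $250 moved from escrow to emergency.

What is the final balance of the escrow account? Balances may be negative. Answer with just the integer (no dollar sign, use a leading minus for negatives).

Answer: 150

Derivation:
Tracking account balances step by step:
Start: escrow=700, savings=200, emergency=200
Event 1 (deposit 50 to savings): savings: 200 + 50 = 250. Balances: escrow=700, savings=250, emergency=200
Event 2 (transfer 250 escrow -> savings): escrow: 700 - 250 = 450, savings: 250 + 250 = 500. Balances: escrow=450, savings=500, emergency=200
Event 3 (transfer 50 escrow -> savings): escrow: 450 - 50 = 400, savings: 500 + 50 = 550. Balances: escrow=400, savings=550, emergency=200
Event 4 (withdraw 150 from savings): savings: 550 - 150 = 400. Balances: escrow=400, savings=400, emergency=200
Event 5 (withdraw 300 from savings): savings: 400 - 300 = 100. Balances: escrow=400, savings=100, emergency=200
Event 6 (deposit 300 to savings): savings: 100 + 300 = 400. Balances: escrow=400, savings=400, emergency=200
Event 7 (withdraw 250 from savings): savings: 400 - 250 = 150. Balances: escrow=400, savings=150, emergency=200
Event 8 (deposit 200 to emergency): emergency: 200 + 200 = 400. Balances: escrow=400, savings=150, emergency=400
Event 9 (transfer 250 escrow -> emergency): escrow: 400 - 250 = 150, emergency: 400 + 250 = 650. Balances: escrow=150, savings=150, emergency=650

Final balance of escrow: 150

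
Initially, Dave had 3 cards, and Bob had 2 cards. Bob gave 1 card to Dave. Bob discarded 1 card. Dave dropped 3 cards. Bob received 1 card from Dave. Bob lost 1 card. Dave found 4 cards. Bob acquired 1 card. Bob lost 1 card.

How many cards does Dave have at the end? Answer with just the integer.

Tracking counts step by step:
Start: Dave=3, Bob=2
Event 1 (Bob -> Dave, 1): Bob: 2 -> 1, Dave: 3 -> 4. State: Dave=4, Bob=1
Event 2 (Bob -1): Bob: 1 -> 0. State: Dave=4, Bob=0
Event 3 (Dave -3): Dave: 4 -> 1. State: Dave=1, Bob=0
Event 4 (Dave -> Bob, 1): Dave: 1 -> 0, Bob: 0 -> 1. State: Dave=0, Bob=1
Event 5 (Bob -1): Bob: 1 -> 0. State: Dave=0, Bob=0
Event 6 (Dave +4): Dave: 0 -> 4. State: Dave=4, Bob=0
Event 7 (Bob +1): Bob: 0 -> 1. State: Dave=4, Bob=1
Event 8 (Bob -1): Bob: 1 -> 0. State: Dave=4, Bob=0

Dave's final count: 4

Answer: 4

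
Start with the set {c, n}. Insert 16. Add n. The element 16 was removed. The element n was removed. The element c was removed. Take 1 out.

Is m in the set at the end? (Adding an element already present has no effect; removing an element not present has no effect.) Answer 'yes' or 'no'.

Tracking the set through each operation:
Start: {c, n}
Event 1 (add 16): added. Set: {16, c, n}
Event 2 (add n): already present, no change. Set: {16, c, n}
Event 3 (remove 16): removed. Set: {c, n}
Event 4 (remove n): removed. Set: {c}
Event 5 (remove c): removed. Set: {}
Event 6 (remove 1): not present, no change. Set: {}

Final set: {} (size 0)
m is NOT in the final set.

Answer: no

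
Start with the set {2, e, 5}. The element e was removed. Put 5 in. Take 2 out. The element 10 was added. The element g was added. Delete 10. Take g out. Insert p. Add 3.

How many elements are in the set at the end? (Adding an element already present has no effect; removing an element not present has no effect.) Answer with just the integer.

Tracking the set through each operation:
Start: {2, 5, e}
Event 1 (remove e): removed. Set: {2, 5}
Event 2 (add 5): already present, no change. Set: {2, 5}
Event 3 (remove 2): removed. Set: {5}
Event 4 (add 10): added. Set: {10, 5}
Event 5 (add g): added. Set: {10, 5, g}
Event 6 (remove 10): removed. Set: {5, g}
Event 7 (remove g): removed. Set: {5}
Event 8 (add p): added. Set: {5, p}
Event 9 (add 3): added. Set: {3, 5, p}

Final set: {3, 5, p} (size 3)

Answer: 3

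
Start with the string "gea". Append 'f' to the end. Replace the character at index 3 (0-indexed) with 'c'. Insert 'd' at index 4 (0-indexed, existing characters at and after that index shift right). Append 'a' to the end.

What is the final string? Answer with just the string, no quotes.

Answer: geacda

Derivation:
Applying each edit step by step:
Start: "gea"
Op 1 (append 'f'): "gea" -> "geaf"
Op 2 (replace idx 3: 'f' -> 'c'): "geaf" -> "geac"
Op 3 (insert 'd' at idx 4): "geac" -> "geacd"
Op 4 (append 'a'): "geacd" -> "geacda"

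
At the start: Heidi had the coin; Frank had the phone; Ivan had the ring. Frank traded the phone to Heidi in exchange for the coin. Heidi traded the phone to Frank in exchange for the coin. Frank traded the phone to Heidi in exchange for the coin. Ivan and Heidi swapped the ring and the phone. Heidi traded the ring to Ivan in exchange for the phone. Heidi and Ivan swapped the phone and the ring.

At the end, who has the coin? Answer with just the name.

Tracking all object holders:
Start: coin:Heidi, phone:Frank, ring:Ivan
Event 1 (swap phone<->coin: now phone:Heidi, coin:Frank). State: coin:Frank, phone:Heidi, ring:Ivan
Event 2 (swap phone<->coin: now phone:Frank, coin:Heidi). State: coin:Heidi, phone:Frank, ring:Ivan
Event 3 (swap phone<->coin: now phone:Heidi, coin:Frank). State: coin:Frank, phone:Heidi, ring:Ivan
Event 4 (swap ring<->phone: now ring:Heidi, phone:Ivan). State: coin:Frank, phone:Ivan, ring:Heidi
Event 5 (swap ring<->phone: now ring:Ivan, phone:Heidi). State: coin:Frank, phone:Heidi, ring:Ivan
Event 6 (swap phone<->ring: now phone:Ivan, ring:Heidi). State: coin:Frank, phone:Ivan, ring:Heidi

Final state: coin:Frank, phone:Ivan, ring:Heidi
The coin is held by Frank.

Answer: Frank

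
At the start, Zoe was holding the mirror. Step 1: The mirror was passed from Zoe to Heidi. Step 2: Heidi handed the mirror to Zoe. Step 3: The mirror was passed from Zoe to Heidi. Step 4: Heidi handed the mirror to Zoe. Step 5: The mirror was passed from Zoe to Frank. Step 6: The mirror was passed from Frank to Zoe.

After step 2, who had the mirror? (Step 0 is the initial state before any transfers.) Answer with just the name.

Answer: Zoe

Derivation:
Tracking the mirror holder through step 2:
After step 0 (start): Zoe
After step 1: Heidi
After step 2: Zoe

At step 2, the holder is Zoe.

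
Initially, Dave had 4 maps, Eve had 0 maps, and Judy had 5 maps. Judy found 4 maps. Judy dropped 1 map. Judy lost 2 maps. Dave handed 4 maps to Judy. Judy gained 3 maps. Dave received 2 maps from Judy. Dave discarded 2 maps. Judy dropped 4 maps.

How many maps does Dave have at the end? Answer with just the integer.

Tracking counts step by step:
Start: Dave=4, Eve=0, Judy=5
Event 1 (Judy +4): Judy: 5 -> 9. State: Dave=4, Eve=0, Judy=9
Event 2 (Judy -1): Judy: 9 -> 8. State: Dave=4, Eve=0, Judy=8
Event 3 (Judy -2): Judy: 8 -> 6. State: Dave=4, Eve=0, Judy=6
Event 4 (Dave -> Judy, 4): Dave: 4 -> 0, Judy: 6 -> 10. State: Dave=0, Eve=0, Judy=10
Event 5 (Judy +3): Judy: 10 -> 13. State: Dave=0, Eve=0, Judy=13
Event 6 (Judy -> Dave, 2): Judy: 13 -> 11, Dave: 0 -> 2. State: Dave=2, Eve=0, Judy=11
Event 7 (Dave -2): Dave: 2 -> 0. State: Dave=0, Eve=0, Judy=11
Event 8 (Judy -4): Judy: 11 -> 7. State: Dave=0, Eve=0, Judy=7

Dave's final count: 0

Answer: 0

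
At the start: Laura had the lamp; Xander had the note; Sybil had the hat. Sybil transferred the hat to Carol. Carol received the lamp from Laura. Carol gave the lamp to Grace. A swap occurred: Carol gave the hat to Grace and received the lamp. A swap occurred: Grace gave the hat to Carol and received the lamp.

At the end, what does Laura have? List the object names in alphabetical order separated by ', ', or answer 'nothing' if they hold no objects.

Answer: nothing

Derivation:
Tracking all object holders:
Start: lamp:Laura, note:Xander, hat:Sybil
Event 1 (give hat: Sybil -> Carol). State: lamp:Laura, note:Xander, hat:Carol
Event 2 (give lamp: Laura -> Carol). State: lamp:Carol, note:Xander, hat:Carol
Event 3 (give lamp: Carol -> Grace). State: lamp:Grace, note:Xander, hat:Carol
Event 4 (swap hat<->lamp: now hat:Grace, lamp:Carol). State: lamp:Carol, note:Xander, hat:Grace
Event 5 (swap hat<->lamp: now hat:Carol, lamp:Grace). State: lamp:Grace, note:Xander, hat:Carol

Final state: lamp:Grace, note:Xander, hat:Carol
Laura holds: (nothing).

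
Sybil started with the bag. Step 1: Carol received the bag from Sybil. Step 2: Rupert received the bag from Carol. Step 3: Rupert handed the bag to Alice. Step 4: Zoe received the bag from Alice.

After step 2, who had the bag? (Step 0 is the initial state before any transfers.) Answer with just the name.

Tracking the bag holder through step 2:
After step 0 (start): Sybil
After step 1: Carol
After step 2: Rupert

At step 2, the holder is Rupert.

Answer: Rupert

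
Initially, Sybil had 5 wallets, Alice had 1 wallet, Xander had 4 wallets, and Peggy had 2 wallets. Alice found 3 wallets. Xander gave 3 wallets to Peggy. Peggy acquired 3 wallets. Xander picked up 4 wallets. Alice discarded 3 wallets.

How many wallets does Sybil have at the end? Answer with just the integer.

Tracking counts step by step:
Start: Sybil=5, Alice=1, Xander=4, Peggy=2
Event 1 (Alice +3): Alice: 1 -> 4. State: Sybil=5, Alice=4, Xander=4, Peggy=2
Event 2 (Xander -> Peggy, 3): Xander: 4 -> 1, Peggy: 2 -> 5. State: Sybil=5, Alice=4, Xander=1, Peggy=5
Event 3 (Peggy +3): Peggy: 5 -> 8. State: Sybil=5, Alice=4, Xander=1, Peggy=8
Event 4 (Xander +4): Xander: 1 -> 5. State: Sybil=5, Alice=4, Xander=5, Peggy=8
Event 5 (Alice -3): Alice: 4 -> 1. State: Sybil=5, Alice=1, Xander=5, Peggy=8

Sybil's final count: 5

Answer: 5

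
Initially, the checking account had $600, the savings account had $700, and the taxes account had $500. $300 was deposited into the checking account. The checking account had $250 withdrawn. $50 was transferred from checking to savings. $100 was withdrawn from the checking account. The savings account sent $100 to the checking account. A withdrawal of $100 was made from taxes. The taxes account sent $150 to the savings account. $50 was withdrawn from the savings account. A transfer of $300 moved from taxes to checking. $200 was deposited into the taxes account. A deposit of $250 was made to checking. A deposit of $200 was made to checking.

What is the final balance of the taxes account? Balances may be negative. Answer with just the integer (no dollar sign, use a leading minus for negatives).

Tracking account balances step by step:
Start: checking=600, savings=700, taxes=500
Event 1 (deposit 300 to checking): checking: 600 + 300 = 900. Balances: checking=900, savings=700, taxes=500
Event 2 (withdraw 250 from checking): checking: 900 - 250 = 650. Balances: checking=650, savings=700, taxes=500
Event 3 (transfer 50 checking -> savings): checking: 650 - 50 = 600, savings: 700 + 50 = 750. Balances: checking=600, savings=750, taxes=500
Event 4 (withdraw 100 from checking): checking: 600 - 100 = 500. Balances: checking=500, savings=750, taxes=500
Event 5 (transfer 100 savings -> checking): savings: 750 - 100 = 650, checking: 500 + 100 = 600. Balances: checking=600, savings=650, taxes=500
Event 6 (withdraw 100 from taxes): taxes: 500 - 100 = 400. Balances: checking=600, savings=650, taxes=400
Event 7 (transfer 150 taxes -> savings): taxes: 400 - 150 = 250, savings: 650 + 150 = 800. Balances: checking=600, savings=800, taxes=250
Event 8 (withdraw 50 from savings): savings: 800 - 50 = 750. Balances: checking=600, savings=750, taxes=250
Event 9 (transfer 300 taxes -> checking): taxes: 250 - 300 = -50, checking: 600 + 300 = 900. Balances: checking=900, savings=750, taxes=-50
Event 10 (deposit 200 to taxes): taxes: -50 + 200 = 150. Balances: checking=900, savings=750, taxes=150
Event 11 (deposit 250 to checking): checking: 900 + 250 = 1150. Balances: checking=1150, savings=750, taxes=150
Event 12 (deposit 200 to checking): checking: 1150 + 200 = 1350. Balances: checking=1350, savings=750, taxes=150

Final balance of taxes: 150

Answer: 150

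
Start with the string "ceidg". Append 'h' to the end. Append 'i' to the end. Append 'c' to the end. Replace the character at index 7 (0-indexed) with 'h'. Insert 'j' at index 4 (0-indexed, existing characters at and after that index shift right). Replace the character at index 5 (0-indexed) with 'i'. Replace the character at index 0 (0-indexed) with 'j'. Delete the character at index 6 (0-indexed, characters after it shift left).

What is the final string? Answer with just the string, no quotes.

Applying each edit step by step:
Start: "ceidg"
Op 1 (append 'h'): "ceidg" -> "ceidgh"
Op 2 (append 'i'): "ceidgh" -> "ceidghi"
Op 3 (append 'c'): "ceidghi" -> "ceidghic"
Op 4 (replace idx 7: 'c' -> 'h'): "ceidghic" -> "ceidghih"
Op 5 (insert 'j' at idx 4): "ceidghih" -> "ceidjghih"
Op 6 (replace idx 5: 'g' -> 'i'): "ceidjghih" -> "ceidjihih"
Op 7 (replace idx 0: 'c' -> 'j'): "ceidjihih" -> "jeidjihih"
Op 8 (delete idx 6 = 'h'): "jeidjihih" -> "jeidjiih"

Answer: jeidjiih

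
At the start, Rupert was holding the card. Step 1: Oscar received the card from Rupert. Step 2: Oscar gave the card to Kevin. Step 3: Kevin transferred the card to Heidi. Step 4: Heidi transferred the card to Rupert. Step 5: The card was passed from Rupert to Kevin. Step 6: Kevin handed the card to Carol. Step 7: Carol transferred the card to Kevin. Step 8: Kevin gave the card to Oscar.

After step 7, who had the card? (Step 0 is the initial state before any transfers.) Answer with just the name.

Tracking the card holder through step 7:
After step 0 (start): Rupert
After step 1: Oscar
After step 2: Kevin
After step 3: Heidi
After step 4: Rupert
After step 5: Kevin
After step 6: Carol
After step 7: Kevin

At step 7, the holder is Kevin.

Answer: Kevin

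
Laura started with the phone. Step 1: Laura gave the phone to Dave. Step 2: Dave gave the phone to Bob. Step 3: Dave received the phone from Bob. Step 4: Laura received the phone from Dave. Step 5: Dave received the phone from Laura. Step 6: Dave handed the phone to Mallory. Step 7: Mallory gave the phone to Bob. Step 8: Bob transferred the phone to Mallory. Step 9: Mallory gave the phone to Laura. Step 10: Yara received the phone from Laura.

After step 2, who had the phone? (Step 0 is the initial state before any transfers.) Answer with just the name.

Tracking the phone holder through step 2:
After step 0 (start): Laura
After step 1: Dave
After step 2: Bob

At step 2, the holder is Bob.

Answer: Bob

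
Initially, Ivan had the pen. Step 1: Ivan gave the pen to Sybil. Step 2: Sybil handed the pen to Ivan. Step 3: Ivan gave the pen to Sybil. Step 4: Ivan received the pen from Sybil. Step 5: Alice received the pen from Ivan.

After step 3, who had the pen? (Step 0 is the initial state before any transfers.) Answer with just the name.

Answer: Sybil

Derivation:
Tracking the pen holder through step 3:
After step 0 (start): Ivan
After step 1: Sybil
After step 2: Ivan
After step 3: Sybil

At step 3, the holder is Sybil.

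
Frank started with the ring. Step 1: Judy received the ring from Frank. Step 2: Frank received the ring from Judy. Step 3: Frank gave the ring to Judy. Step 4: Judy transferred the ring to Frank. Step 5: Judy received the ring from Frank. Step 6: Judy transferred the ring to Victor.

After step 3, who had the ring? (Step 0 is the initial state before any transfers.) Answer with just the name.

Answer: Judy

Derivation:
Tracking the ring holder through step 3:
After step 0 (start): Frank
After step 1: Judy
After step 2: Frank
After step 3: Judy

At step 3, the holder is Judy.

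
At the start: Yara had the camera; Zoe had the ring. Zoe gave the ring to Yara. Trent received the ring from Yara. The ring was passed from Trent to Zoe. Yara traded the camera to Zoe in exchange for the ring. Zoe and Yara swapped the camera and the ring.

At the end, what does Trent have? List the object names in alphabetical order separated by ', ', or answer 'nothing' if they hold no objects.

Tracking all object holders:
Start: camera:Yara, ring:Zoe
Event 1 (give ring: Zoe -> Yara). State: camera:Yara, ring:Yara
Event 2 (give ring: Yara -> Trent). State: camera:Yara, ring:Trent
Event 3 (give ring: Trent -> Zoe). State: camera:Yara, ring:Zoe
Event 4 (swap camera<->ring: now camera:Zoe, ring:Yara). State: camera:Zoe, ring:Yara
Event 5 (swap camera<->ring: now camera:Yara, ring:Zoe). State: camera:Yara, ring:Zoe

Final state: camera:Yara, ring:Zoe
Trent holds: (nothing).

Answer: nothing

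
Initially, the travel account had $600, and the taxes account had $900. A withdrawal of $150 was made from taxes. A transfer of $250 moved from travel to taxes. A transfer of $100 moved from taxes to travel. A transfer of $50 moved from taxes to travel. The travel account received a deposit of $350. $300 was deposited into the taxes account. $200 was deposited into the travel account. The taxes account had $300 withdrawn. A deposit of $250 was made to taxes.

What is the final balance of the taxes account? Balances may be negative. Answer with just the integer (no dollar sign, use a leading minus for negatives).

Tracking account balances step by step:
Start: travel=600, taxes=900
Event 1 (withdraw 150 from taxes): taxes: 900 - 150 = 750. Balances: travel=600, taxes=750
Event 2 (transfer 250 travel -> taxes): travel: 600 - 250 = 350, taxes: 750 + 250 = 1000. Balances: travel=350, taxes=1000
Event 3 (transfer 100 taxes -> travel): taxes: 1000 - 100 = 900, travel: 350 + 100 = 450. Balances: travel=450, taxes=900
Event 4 (transfer 50 taxes -> travel): taxes: 900 - 50 = 850, travel: 450 + 50 = 500. Balances: travel=500, taxes=850
Event 5 (deposit 350 to travel): travel: 500 + 350 = 850. Balances: travel=850, taxes=850
Event 6 (deposit 300 to taxes): taxes: 850 + 300 = 1150. Balances: travel=850, taxes=1150
Event 7 (deposit 200 to travel): travel: 850 + 200 = 1050. Balances: travel=1050, taxes=1150
Event 8 (withdraw 300 from taxes): taxes: 1150 - 300 = 850. Balances: travel=1050, taxes=850
Event 9 (deposit 250 to taxes): taxes: 850 + 250 = 1100. Balances: travel=1050, taxes=1100

Final balance of taxes: 1100

Answer: 1100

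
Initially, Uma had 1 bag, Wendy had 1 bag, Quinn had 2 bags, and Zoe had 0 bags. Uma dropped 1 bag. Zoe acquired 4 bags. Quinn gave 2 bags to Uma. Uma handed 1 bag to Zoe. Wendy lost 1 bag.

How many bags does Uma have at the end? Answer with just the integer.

Tracking counts step by step:
Start: Uma=1, Wendy=1, Quinn=2, Zoe=0
Event 1 (Uma -1): Uma: 1 -> 0. State: Uma=0, Wendy=1, Quinn=2, Zoe=0
Event 2 (Zoe +4): Zoe: 0 -> 4. State: Uma=0, Wendy=1, Quinn=2, Zoe=4
Event 3 (Quinn -> Uma, 2): Quinn: 2 -> 0, Uma: 0 -> 2. State: Uma=2, Wendy=1, Quinn=0, Zoe=4
Event 4 (Uma -> Zoe, 1): Uma: 2 -> 1, Zoe: 4 -> 5. State: Uma=1, Wendy=1, Quinn=0, Zoe=5
Event 5 (Wendy -1): Wendy: 1 -> 0. State: Uma=1, Wendy=0, Quinn=0, Zoe=5

Uma's final count: 1

Answer: 1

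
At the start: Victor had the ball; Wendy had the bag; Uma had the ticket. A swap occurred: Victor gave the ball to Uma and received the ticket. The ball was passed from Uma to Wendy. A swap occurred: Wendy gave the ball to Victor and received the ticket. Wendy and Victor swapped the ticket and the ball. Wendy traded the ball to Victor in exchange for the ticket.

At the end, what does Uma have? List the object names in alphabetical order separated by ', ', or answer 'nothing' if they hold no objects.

Answer: nothing

Derivation:
Tracking all object holders:
Start: ball:Victor, bag:Wendy, ticket:Uma
Event 1 (swap ball<->ticket: now ball:Uma, ticket:Victor). State: ball:Uma, bag:Wendy, ticket:Victor
Event 2 (give ball: Uma -> Wendy). State: ball:Wendy, bag:Wendy, ticket:Victor
Event 3 (swap ball<->ticket: now ball:Victor, ticket:Wendy). State: ball:Victor, bag:Wendy, ticket:Wendy
Event 4 (swap ticket<->ball: now ticket:Victor, ball:Wendy). State: ball:Wendy, bag:Wendy, ticket:Victor
Event 5 (swap ball<->ticket: now ball:Victor, ticket:Wendy). State: ball:Victor, bag:Wendy, ticket:Wendy

Final state: ball:Victor, bag:Wendy, ticket:Wendy
Uma holds: (nothing).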